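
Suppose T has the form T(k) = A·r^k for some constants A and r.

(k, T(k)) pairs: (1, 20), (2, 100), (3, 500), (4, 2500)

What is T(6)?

Consecutive ratio: 100/20 = 5, and 500/100 = 5, so r = 5.
Then A·5^1 = 20 gives A = 4, and T(k) = 4·5^k.
T(6) = 4·5^6 = 62500.

62500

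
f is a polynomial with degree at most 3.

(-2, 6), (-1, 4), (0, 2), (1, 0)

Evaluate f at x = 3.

First differences: -2, -2, -2.
Level-1 differences are constant, so f has degree 1.
Fitting a degree-1 polynomial gives f(x) = -2x + 2.
Then f(3) = -4.

-4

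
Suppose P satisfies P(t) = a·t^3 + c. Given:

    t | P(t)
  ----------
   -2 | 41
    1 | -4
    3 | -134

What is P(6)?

-1079

From P(-2) = 41 and P(1) = -4: -8a + c = 41 and 1a + c = -4.
Subtracting: 9a = -45, so a = -5; then c = 41 − (-5)·(-8) = 1.
So P(t) = -5t³ + 1, and P(6) = -1079.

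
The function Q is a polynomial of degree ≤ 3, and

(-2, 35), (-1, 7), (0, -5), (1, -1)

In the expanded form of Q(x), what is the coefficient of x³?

0

First differences: -28, -12, 4. Second differences: 16, 16.
Level-2 differences are constant, so Q has degree 2.
Fitting a degree-2 polynomial gives Q(x) = 8x² - 4x - 5.
The coefficient of x³ is 0.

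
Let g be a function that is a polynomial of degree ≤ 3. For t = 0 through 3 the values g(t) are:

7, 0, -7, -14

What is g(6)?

First differences: -7, -7, -7.
Level-1 differences are constant, so g has degree 1.
Fitting a degree-1 polynomial gives g(t) = -7t + 7.
Then g(6) = -35.

-35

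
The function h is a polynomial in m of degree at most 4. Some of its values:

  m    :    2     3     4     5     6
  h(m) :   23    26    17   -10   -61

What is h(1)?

14

First differences: 3, -9, -27, -51. Second differences: -12, -18, -24. Third differences: -6, -6.
Level-3 differences are constant, so h has degree 3.
Fitting a degree-3 polynomial gives h(m) = -m³ + 3m² + 7m + 5.
Then h(1) = 14.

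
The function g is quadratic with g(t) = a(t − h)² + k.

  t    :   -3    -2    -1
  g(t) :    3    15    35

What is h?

First differences 12, 20; second difference 8 = 2a, so a = 4.
Expanding, the t-coefficient is −2ah = -8h; matching it to the data gives h = -4, and then k = -1.
So g(t) = 4(t + 4)² − 1.
Hence h = -4.

-4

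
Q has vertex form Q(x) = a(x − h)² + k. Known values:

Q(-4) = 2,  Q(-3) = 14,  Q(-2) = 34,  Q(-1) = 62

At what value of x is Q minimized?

First differences 12, 20, 28; second difference 8 = 2a, so a = 4.
Expanding, the x-coefficient is −2ah = -8h; matching it to the data gives h = -5, and then k = -2.
So Q(x) = 4(x + 5)² − 2.
Hence h = -5.

-5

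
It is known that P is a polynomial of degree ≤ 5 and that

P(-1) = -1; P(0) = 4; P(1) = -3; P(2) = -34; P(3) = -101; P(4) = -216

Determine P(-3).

1

Write P(t) = at^5 + bt^4 + ct³ + dt² + et + p; the 6 given values yield a linear system in the 6 coefficients.
Solving, the top 2 coefficients vanish, and P(t) = -2t³ - 6t² + t + 4.
Then P(-3) = 1.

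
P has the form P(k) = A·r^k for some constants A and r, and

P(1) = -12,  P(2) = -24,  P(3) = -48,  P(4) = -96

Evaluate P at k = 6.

-384

Consecutive ratio: -24/(-12) = 2, and -48/(-24) = 2, so r = 2.
Then A·2^1 = -12 gives A = -6, and P(k) = -6·2^k.
P(6) = -6·2^6 = -384.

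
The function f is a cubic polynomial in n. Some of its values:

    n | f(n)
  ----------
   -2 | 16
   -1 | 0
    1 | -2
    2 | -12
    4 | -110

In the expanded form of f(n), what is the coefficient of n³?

-2

Write f(n) = an³ + bn² + cn + d; the 5 given values yield a linear system in the 4 coefficients.
Solving, f(n) = -2n³ + n² + n - 2.
The coefficient of n³ is -2.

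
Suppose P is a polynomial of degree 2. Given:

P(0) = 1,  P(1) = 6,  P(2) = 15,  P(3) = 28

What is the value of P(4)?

45

Write P(m) = am² + bm + c; the 4 given values yield a linear system in the 3 coefficients.
Solving, P(m) = 2m² + 3m + 1.
Then P(4) = 45.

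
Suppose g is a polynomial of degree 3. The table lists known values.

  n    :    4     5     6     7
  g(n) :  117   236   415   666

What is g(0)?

Write g(n) = an³ + bn² + cn + d; the 4 given values yield a linear system in the 4 coefficients.
Solving, g(n) = 2n³ - 3n + 1.
The constant term is g(0) = 1.

1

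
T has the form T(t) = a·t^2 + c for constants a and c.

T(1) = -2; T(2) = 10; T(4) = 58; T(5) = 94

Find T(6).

From T(1) = -2 and T(2) = 10: 1a + c = -2 and 4a + c = 10.
Subtracting: 3a = 12, so a = 4; then c = -2 − 4·1 = -6.
So T(t) = 4t² − 6, and T(6) = 138.

138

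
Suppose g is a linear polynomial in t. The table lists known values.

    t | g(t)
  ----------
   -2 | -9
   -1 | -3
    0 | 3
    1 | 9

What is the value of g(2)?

First differences: 6, 6, 6.
Level-1 differences are constant, so g has degree 1.
Fitting a degree-1 polynomial gives g(t) = 6t + 3.
Then g(2) = 15.

15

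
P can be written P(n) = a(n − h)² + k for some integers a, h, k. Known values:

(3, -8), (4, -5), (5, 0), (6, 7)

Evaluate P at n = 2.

-9

First differences 3, 5, 7; second difference 2 = 2a, so a = 1.
Expanding, the n-coefficient is −2ah = -2h; matching it to the data gives h = 2, and then k = -9.
So P(n) = 1(n − 2)² − 9.
P(2) = 1·0² − 9 = -9.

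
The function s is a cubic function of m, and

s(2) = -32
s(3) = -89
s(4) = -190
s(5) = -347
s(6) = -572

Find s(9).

Write s(m) = am³ + bm² + cm + d; the 5 given values yield a linear system in the 4 coefficients.
Solving, s(m) = -2m³ - 4m² + m - 2.
Then s(9) = -1775.

-1775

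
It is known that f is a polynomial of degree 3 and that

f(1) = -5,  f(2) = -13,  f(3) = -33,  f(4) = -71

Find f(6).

Write f(x) = ax³ + bx² + cx + d; the 4 given values yield a linear system in the 4 coefficients.
Solving, f(x) = -x³ - x - 3.
Then f(6) = -225.

-225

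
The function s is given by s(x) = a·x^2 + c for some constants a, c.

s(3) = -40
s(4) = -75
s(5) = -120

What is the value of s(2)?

From s(3) = -40 and s(4) = -75: 9a + c = -40 and 16a + c = -75.
Subtracting: 7a = -35, so a = -5; then c = -40 − (-5)·9 = 5.
So s(x) = -5x² + 5, and s(2) = -15.

-15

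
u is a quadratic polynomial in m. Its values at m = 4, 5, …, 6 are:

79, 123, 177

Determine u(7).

241

Write u(m) = am² + bm + c; the 3 given values yield a linear system in the 3 coefficients.
Solving, u(m) = 5m² - m + 3.
Then u(7) = 241.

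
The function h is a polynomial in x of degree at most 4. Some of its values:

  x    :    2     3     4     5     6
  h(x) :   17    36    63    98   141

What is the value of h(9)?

318

First differences: 19, 27, 35, 43. Second differences: 8, 8, 8.
Level-2 differences are constant, so h has degree 2.
Fitting a degree-2 polynomial gives h(x) = 4x² - x + 3.
Then h(9) = 318.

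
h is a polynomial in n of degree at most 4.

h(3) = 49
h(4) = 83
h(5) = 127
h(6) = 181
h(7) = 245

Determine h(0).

First differences: 34, 44, 54, 64. Second differences: 10, 10, 10.
Level-2 differences are constant, so h has degree 2.
Fitting a degree-2 polynomial gives h(n) = 5n² - n + 7.
Then h(0) = 7.

7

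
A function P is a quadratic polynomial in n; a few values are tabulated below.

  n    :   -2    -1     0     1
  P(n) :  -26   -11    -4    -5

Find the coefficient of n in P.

3

First differences: 15, 7, -1. Second differences: -8, -8.
Level-2 differences are constant, so P has degree 2.
Fitting a degree-2 polynomial gives P(n) = -4n² + 3n - 4.
The coefficient of n is 3.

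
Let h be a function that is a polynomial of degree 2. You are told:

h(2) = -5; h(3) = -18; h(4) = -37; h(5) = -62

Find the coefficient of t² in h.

-3

First differences: -13, -19, -25. Second differences: -6, -6.
Level-2 differences are constant, so h has degree 2.
Fitting a degree-2 polynomial gives h(t) = -3t² + 2t + 3.
The coefficient of t² is -3.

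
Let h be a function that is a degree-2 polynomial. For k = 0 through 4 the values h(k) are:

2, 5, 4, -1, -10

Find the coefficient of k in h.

5

First differences: 3, -1, -5, -9. Second differences: -4, -4, -4.
Level-2 differences are constant, so h has degree 2.
Fitting a degree-2 polynomial gives h(k) = -2k² + 5k + 2.
The coefficient of k is 5.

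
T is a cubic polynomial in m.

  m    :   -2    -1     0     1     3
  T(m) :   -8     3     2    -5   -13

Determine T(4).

-2

Write T(m) = am³ + bm² + cm + d; the 5 given values yield a linear system in the 4 coefficients.
Solving, T(m) = m³ - 3m² - 5m + 2.
Then T(4) = -2.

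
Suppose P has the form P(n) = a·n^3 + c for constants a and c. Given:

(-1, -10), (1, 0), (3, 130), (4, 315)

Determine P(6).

1075

From P(-1) = -10 and P(1) = 0: -1a + c = -10 and 1a + c = 0.
Subtracting: 2a = 10, so a = 5; then c = -10 − 5·(-1) = -5.
So P(n) = 5n³ − 5, and P(6) = 1075.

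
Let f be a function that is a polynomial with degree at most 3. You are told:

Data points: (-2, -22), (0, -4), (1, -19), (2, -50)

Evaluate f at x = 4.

Write f(x) = ax³ + bx² + cx + d; the 4 given values yield a linear system in the 4 coefficients.
Solving, the leading coefficient vanishes, and f(x) = -8x² - 7x - 4.
Then f(4) = -160.

-160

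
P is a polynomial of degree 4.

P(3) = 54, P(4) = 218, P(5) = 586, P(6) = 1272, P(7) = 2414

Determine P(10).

10316

Write P(m) = am^4 + bm³ + cm² + dm + e; the 5 given values yield a linear system in the 5 coefficients.
Solving, P(m) = m^4 + m³ - 7m² + m + 6.
Then P(10) = 10316.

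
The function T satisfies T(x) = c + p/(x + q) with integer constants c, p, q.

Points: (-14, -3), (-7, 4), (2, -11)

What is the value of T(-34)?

-5

(T(x) − c)(x + q) = p for each data point; the three points give a linear system in c and q, then p follows.
Solving: c = -6, q = 4, p = -30, so T(x) = -6 − 30/(x + 4).
Then T(-34) = -6 − 30/(-30) = -5.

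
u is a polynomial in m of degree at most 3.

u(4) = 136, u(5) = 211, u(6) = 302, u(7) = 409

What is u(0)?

First differences: 75, 91, 107. Second differences: 16, 16.
Level-2 differences are constant, so u has degree 2.
Fitting a degree-2 polynomial gives u(m) = 8m² + 3m - 4.
The constant term is u(0) = -4.

-4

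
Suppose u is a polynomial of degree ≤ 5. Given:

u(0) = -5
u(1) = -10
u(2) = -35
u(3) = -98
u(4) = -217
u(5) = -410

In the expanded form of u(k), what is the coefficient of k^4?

0

First differences: -5, -25, -63, -119, -193. Second differences: -20, -38, -56, -74. Third differences: -18, -18, -18.
Level-3 differences are constant, so u has degree 3.
Fitting a degree-3 polynomial gives u(k) = -3k³ - k² - k - 5.
The coefficient of k^4 is 0.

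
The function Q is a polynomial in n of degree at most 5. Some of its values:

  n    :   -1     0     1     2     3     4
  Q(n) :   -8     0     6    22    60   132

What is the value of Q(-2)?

-30

First differences: 8, 6, 16, 38, 72. Second differences: -2, 10, 22, 34. Third differences: 12, 12, 12.
Level-3 differences are constant, so Q has degree 3.
Fitting a degree-3 polynomial gives Q(n) = 2n³ - n² + 5n.
Then Q(-2) = -30.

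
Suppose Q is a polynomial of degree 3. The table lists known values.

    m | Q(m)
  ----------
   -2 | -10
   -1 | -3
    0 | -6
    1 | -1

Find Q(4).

Write Q(m) = am³ + bm² + cm + d; the 4 given values yield a linear system in the 4 coefficients.
Solving, Q(m) = 3m³ + 4m² - 2m - 6.
Then Q(4) = 242.

242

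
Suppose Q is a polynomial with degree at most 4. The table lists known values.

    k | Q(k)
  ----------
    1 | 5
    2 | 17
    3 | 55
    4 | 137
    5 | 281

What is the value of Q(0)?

1

Write Q(k) = ak^4 + bk³ + ck² + dk + e; the 5 given values yield a linear system in the 5 coefficients.
Solving, the leading coefficient vanishes, and Q(k) = 3k³ - 5k² + 6k + 1.
Then Q(0) = 1.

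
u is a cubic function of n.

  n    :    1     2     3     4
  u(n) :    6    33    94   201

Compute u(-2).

Write u(n) = an³ + bn² + cn + d; the 4 given values yield a linear system in the 4 coefficients.
Solving, u(n) = 2n³ + 5n² - 2n + 1.
Then u(-2) = 9.

9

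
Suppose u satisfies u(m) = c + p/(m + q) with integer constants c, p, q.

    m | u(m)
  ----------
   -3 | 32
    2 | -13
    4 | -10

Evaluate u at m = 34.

-5

(u(m) − c)(m + q) = p for each data point; the three points give a linear system in c and q, then p follows.
Solving: c = -4, q = 2, p = -36, so u(m) = -4 − 36/(m + 2).
Then u(34) = -4 − 36/36 = -5.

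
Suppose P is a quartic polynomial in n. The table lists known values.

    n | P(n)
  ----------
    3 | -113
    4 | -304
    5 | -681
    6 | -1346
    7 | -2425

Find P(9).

Write P(n) = an^4 + bn³ + cn² + dn + e; the 5 given values yield a linear system in the 5 coefficients.
Solving, P(n) = -n^4 + n³ - 8n² + 3n + 4.
Then P(9) = -6449.

-6449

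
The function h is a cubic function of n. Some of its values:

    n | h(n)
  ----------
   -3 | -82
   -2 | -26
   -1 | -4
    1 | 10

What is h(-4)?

Write h(n) = an³ + bn² + cn + d; the 4 given values yield a linear system in the 4 coefficients.
Solving, h(n) = 3n³ + n² + 4n + 2.
Then h(-4) = -190.

-190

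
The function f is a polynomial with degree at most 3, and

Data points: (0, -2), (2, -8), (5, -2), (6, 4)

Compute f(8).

22

Write f(m) = am³ + bm² + cm + d; the 4 given values yield a linear system in the 4 coefficients.
Solving, the leading coefficient vanishes, and f(m) = m² - 5m - 2.
Then f(8) = 22.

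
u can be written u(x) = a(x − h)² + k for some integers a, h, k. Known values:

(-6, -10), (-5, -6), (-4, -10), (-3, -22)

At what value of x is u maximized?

First differences 4, -4, -12; second difference -8 = 2a, so a = -4.
Expanding, the x-coefficient is −2ah = 8h; matching it to the data gives h = -5, and then k = -6.
So u(x) = -4(x + 5)² − 6.
Hence h = -5.

-5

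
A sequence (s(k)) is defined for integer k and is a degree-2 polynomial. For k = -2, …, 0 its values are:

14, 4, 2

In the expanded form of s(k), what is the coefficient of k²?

Write s(k) = ak² + bk + c; the 3 given values yield a linear system in the 3 coefficients.
Solving, s(k) = 4k² + 2k + 2.
The coefficient of k² is 4.

4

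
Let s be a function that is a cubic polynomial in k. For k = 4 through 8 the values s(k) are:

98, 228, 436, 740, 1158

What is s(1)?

-4

Write s(k) = ak³ + bk² + ck + d; the 5 given values yield a linear system in the 4 coefficients.
Solving, s(k) = 3k³ - 6k² + k - 2.
Then s(1) = -4.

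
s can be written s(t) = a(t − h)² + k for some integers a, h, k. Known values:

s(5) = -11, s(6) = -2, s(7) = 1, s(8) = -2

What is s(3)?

-47

First differences 9, 3, -3; second difference -6 = 2a, so a = -3.
Expanding, the t-coefficient is −2ah = 6h; matching it to the data gives h = 7, and then k = 1.
So s(t) = -3(t − 7)² + 1.
s(3) = -3·(-4)² + 1 = -47.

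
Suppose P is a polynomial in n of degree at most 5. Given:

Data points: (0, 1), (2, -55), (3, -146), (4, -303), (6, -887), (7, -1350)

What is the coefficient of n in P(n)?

Write P(n) = an^5 + bn^4 + cn³ + dn² + en + p; the 6 given values yield a linear system in the 6 coefficients.
Solving, the top 2 coefficients vanish, and P(n) = -3n³ - 6n² - 4n + 1.
The coefficient of n is -4.

-4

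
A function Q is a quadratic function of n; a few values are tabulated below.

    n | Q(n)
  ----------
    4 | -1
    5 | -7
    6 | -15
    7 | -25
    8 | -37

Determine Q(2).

5

First differences: -6, -8, -10, -12. Second differences: -2, -2, -2.
Level-2 differences are constant, so Q has degree 2.
Fitting a degree-2 polynomial gives Q(n) = -n² + 3n + 3.
Then Q(2) = 5.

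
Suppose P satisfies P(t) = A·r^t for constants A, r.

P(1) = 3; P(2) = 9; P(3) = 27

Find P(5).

Consecutive ratio: 9/3 = 3, and 27/9 = 3, so r = 3.
Then A·3^1 = 3 gives A = 1, and P(t) = 1·3^t.
P(5) = 1·3^5 = 243.

243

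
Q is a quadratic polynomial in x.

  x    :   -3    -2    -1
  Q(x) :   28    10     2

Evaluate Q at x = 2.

Write Q(x) = ax² + bx + c; the 3 given values yield a linear system in the 3 coefficients.
Solving, Q(x) = 5x² + 7x + 4.
Then Q(2) = 38.

38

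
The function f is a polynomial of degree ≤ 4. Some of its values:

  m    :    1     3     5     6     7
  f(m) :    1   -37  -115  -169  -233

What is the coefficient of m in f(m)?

Write f(m) = am^4 + bm³ + cm² + dm + e; the 5 given values yield a linear system in the 5 coefficients.
Solving, the top 2 coefficients vanish, and f(m) = -5m² + m + 5.
The coefficient of m is 1.

1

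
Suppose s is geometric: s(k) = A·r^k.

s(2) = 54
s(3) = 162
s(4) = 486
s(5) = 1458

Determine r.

Consecutive ratio: 162/54 = 3, and 486/162 = 3, so r = 3.
Then A·3^2 = 54 gives A = 6, and s(k) = 6·3^k.

3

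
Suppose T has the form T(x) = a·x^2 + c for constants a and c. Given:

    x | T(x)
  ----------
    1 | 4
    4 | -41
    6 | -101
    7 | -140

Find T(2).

-5

From T(1) = 4 and T(4) = -41: 1a + c = 4 and 16a + c = -41.
Subtracting: 15a = -45, so a = -3; then c = 4 − (-3)·1 = 7.
So T(x) = -3x² + 7, and T(2) = -5.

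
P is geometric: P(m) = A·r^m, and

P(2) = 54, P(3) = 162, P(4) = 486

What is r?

3

Consecutive ratio: 162/54 = 3, and 486/162 = 3, so r = 3.
Then A·3^2 = 54 gives A = 6, and P(m) = 6·3^m.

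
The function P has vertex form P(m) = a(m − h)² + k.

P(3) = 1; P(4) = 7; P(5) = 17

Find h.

First differences 6, 10; second difference 4 = 2a, so a = 2.
Expanding, the m-coefficient is −2ah = -4h; matching it to the data gives h = 2, and then k = -1.
So P(m) = 2(m − 2)² − 1.
Hence h = 2.

2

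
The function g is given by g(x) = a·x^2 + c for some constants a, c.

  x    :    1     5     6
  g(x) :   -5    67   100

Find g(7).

139

From g(1) = -5 and g(5) = 67: 1a + c = -5 and 25a + c = 67.
Subtracting: 24a = 72, so a = 3; then c = -5 − 3·1 = -8.
So g(x) = 3x² − 8, and g(7) = 139.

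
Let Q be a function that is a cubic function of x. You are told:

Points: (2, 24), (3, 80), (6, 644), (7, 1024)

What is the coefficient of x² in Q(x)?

0

Write Q(x) = ax³ + bx² + cx + d; the 4 given values yield a linear system in the 4 coefficients.
Solving, Q(x) = 3x³ - x + 2.
The coefficient of x² is 0.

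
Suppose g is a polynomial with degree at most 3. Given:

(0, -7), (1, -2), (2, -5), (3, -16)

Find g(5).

-62

First differences: 5, -3, -11. Second differences: -8, -8.
Level-2 differences are constant, so g has degree 2.
Fitting a degree-2 polynomial gives g(t) = -4t² + 9t - 7.
Then g(5) = -62.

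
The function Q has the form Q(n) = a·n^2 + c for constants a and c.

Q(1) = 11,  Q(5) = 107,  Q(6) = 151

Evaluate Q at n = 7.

203

From Q(1) = 11 and Q(5) = 107: 1a + c = 11 and 25a + c = 107.
Subtracting: 24a = 96, so a = 4; then c = 11 − 4·1 = 7.
So Q(n) = 4n² + 7, and Q(7) = 203.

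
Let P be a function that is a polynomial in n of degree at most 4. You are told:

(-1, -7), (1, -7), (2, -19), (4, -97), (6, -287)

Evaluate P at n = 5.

Write P(n) = an^4 + bn³ + cn² + dn + e; the 5 given values yield a linear system in the 5 coefficients.
Solving, the leading coefficient vanishes, and P(n) = -n³ - 2n² + n - 5.
Then P(5) = -175.

-175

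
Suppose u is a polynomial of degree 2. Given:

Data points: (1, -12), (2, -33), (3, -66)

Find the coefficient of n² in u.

-6

Write u(n) = an² + bn + c; the 3 given values yield a linear system in the 3 coefficients.
Solving, u(n) = -6n² - 3n - 3.
The coefficient of n² is -6.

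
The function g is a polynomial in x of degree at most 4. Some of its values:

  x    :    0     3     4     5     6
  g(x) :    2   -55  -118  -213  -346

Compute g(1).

-1

Write g(x) = ax^4 + bx³ + cx² + dx + e; the 5 given values yield a linear system in the 5 coefficients.
Solving, the leading coefficient vanishes, and g(x) = -x³ - 4x² + 2x + 2.
Then g(1) = -1.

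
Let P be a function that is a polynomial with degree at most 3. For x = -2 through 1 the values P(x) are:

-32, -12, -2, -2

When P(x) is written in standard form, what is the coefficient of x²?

-5

Write P(x) = ax³ + bx² + cx + d; the 4 given values yield a linear system in the 4 coefficients.
Solving, the leading coefficient vanishes, and P(x) = -5x² + 5x - 2.
The coefficient of x² is -5.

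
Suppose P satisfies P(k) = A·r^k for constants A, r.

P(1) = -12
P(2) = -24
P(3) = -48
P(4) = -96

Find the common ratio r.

Consecutive ratio: -24/(-12) = 2, and -48/(-24) = 2, so r = 2.
Then A·2^1 = -12 gives A = -6, and P(k) = -6·2^k.

2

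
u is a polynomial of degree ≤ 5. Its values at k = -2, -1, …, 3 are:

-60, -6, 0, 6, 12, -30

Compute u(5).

First differences: 54, 6, 6, 6, -42. Second differences: -48, 0, 0, -48. Third differences: 48, 0, -48. Fourth differences: -48, -48.
Level-4 differences are constant, so u has degree 4.
Fitting a degree-4 polynomial gives u(k) = -2k^4 + 4k³ + 2k² + 2k.
Then u(5) = -690.

-690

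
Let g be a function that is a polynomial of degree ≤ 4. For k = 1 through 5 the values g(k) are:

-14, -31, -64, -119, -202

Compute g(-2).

1

First differences: -17, -33, -55, -83. Second differences: -16, -22, -28. Third differences: -6, -6.
Level-3 differences are constant, so g has degree 3.
Fitting a degree-3 polynomial gives g(k) = -k³ - 2k² - 4k - 7.
Then g(-2) = 1.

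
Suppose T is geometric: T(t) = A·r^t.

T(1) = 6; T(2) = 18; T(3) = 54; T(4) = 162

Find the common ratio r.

3

Consecutive ratio: 18/6 = 3, and 54/18 = 3, so r = 3.
Then A·3^1 = 6 gives A = 2, and T(t) = 2·3^t.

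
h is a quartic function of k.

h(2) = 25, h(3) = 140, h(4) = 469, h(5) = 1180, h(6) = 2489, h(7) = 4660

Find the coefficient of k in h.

First differences: 115, 329, 711, 1309, 2171. Second differences: 214, 382, 598, 862. Third differences: 168, 216, 264. Fourth differences: 48, 48.
Level-4 differences are constant, so h has degree 4.
Fitting a degree-4 polynomial gives h(k) = 2k^4 - 3k² + 5.
The coefficient of k is 0.

0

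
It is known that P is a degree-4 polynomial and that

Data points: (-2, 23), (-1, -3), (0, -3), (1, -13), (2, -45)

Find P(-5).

977

Write P(n) = an^4 + bn³ + cn² + dn + e; the 5 given values yield a linear system in the 5 coefficients.
Solving, P(n) = n^4 - 4n³ - 6n² - n - 3.
Then P(-5) = 977.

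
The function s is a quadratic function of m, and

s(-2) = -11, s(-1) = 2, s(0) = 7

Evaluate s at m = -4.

-61

Write s(m) = am² + bm + c; the 3 given values yield a linear system in the 3 coefficients.
Solving, s(m) = -4m² + m + 7.
Then s(-4) = -61.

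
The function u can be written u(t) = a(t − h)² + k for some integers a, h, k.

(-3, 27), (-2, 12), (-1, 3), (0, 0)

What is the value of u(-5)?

First differences -15, -9, -3; second difference 6 = 2a, so a = 3.
Expanding, the t-coefficient is −2ah = -6h; matching it to the data gives h = 0, and then k = 0.
So u(t) = 3(t + 0)² + 0.
u(-5) = 3·(-5)² + 0 = 75.

75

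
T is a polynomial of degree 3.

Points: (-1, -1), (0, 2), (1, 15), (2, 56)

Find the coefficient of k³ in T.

Write T(k) = ak³ + bk² + ck + d; the 4 given values yield a linear system in the 4 coefficients.
Solving, T(k) = 3k³ + 5k² + 5k + 2.
The coefficient of k³ is 3.

3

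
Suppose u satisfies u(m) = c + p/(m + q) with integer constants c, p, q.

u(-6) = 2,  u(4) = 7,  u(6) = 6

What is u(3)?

8

(u(m) − c)(m + q) = p for each data point; the three points give a linear system in c and q, then p follows.
Solving: c = 4, q = 0, p = 12, so u(m) = 4 + 12/(m + 0).
Then u(3) = 4 + 12/3 = 8.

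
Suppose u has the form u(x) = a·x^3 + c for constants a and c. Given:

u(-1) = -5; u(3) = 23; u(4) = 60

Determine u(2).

4

From u(-1) = -5 and u(3) = 23: -1a + c = -5 and 27a + c = 23.
Subtracting: 28a = 28, so a = 1; then c = -5 − 1·(-1) = -4.
So u(x) = 1x³ − 4, and u(2) = 4.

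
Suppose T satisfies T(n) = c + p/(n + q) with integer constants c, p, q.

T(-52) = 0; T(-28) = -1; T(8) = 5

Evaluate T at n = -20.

-2

(T(n) − c)(n + q) = p for each data point; the three points give a linear system in c and q, then p follows.
Solving: c = 1, q = 4, p = 48, so T(n) = 1 + 48/(n + 4).
Then T(-20) = 1 + 48/(-16) = -2.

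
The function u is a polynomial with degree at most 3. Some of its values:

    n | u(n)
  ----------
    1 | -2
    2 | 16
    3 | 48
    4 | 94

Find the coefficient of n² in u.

7

First differences: 18, 32, 46. Second differences: 14, 14.
Level-2 differences are constant, so u has degree 2.
Fitting a degree-2 polynomial gives u(n) = 7n² - 3n - 6.
The coefficient of n² is 7.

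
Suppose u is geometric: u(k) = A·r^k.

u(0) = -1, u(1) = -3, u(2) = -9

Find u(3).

-27

Consecutive ratio: -3/(-1) = 3, and -9/(-3) = 3, so r = 3.
Then A·3^0 = -1 gives A = -1, and u(k) = -1·3^k.
u(3) = -1·3^3 = -27.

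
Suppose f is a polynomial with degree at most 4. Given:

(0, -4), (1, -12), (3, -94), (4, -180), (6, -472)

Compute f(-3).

-40

Write f(m) = am^4 + bm³ + cm² + dm + e; the 5 given values yield a linear system in the 5 coefficients.
Solving, the leading coefficient vanishes, and f(m) = -m³ - 7m² - 4.
Then f(-3) = -40.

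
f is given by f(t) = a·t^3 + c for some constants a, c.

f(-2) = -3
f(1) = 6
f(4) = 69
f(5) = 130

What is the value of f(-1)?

4

From f(-2) = -3 and f(1) = 6: -8a + c = -3 and 1a + c = 6.
Subtracting: 9a = 9, so a = 1; then c = -3 − 1·(-8) = 5.
So f(t) = 1t³ + 5, and f(-1) = 4.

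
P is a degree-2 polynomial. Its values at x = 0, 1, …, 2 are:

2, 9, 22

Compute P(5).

Write P(x) = ax² + bx + c; the 3 given values yield a linear system in the 3 coefficients.
Solving, P(x) = 3x² + 4x + 2.
Then P(5) = 97.

97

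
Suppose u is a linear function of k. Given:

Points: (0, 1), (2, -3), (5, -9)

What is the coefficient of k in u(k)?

-2

Write u(k) = ak + b; the 3 given values yield a linear system in the 2 coefficients.
Solving, u(k) = -2k + 1.
The coefficient of k is -2.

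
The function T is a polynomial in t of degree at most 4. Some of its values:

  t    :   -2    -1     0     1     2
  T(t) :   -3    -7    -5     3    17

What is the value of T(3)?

Write T(t) = at^4 + bt³ + ct² + dt + e; the 5 given values yield a linear system in the 5 coefficients.
Solving, the top 2 coefficients vanish, and T(t) = 3t² + 5t - 5.
Then T(3) = 37.

37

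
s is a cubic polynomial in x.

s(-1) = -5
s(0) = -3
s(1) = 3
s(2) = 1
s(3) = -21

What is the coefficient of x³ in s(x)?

First differences: 2, 6, -2, -22. Second differences: 4, -8, -20. Third differences: -12, -12.
Level-3 differences are constant, so s has degree 3.
Fitting a degree-3 polynomial gives s(x) = -2x³ + 2x² + 6x - 3.
The coefficient of x³ is -2.

-2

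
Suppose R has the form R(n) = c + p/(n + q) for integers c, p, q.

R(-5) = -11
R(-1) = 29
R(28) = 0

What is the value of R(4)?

4

(R(n) − c)(n + q) = p for each data point; the three points give a linear system in c and q, then p follows.
Solving: c = -1, q = 2, p = 30, so R(n) = -1 + 30/(n + 2).
Then R(4) = -1 + 30/6 = 4.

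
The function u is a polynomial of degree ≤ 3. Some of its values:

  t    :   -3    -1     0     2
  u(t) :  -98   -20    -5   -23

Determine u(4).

-105

Write u(t) = at³ + bt² + ct + d; the 4 given values yield a linear system in the 4 coefficients.
Solving, the leading coefficient vanishes, and u(t) = -8t² + 7t - 5.
Then u(4) = -105.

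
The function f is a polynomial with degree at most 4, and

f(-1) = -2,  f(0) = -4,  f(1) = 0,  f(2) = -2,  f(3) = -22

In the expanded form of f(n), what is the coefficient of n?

3

First differences: -2, 4, -2, -20. Second differences: 6, -6, -18. Third differences: -12, -12.
Level-3 differences are constant, so f has degree 3.
Fitting a degree-3 polynomial gives f(n) = -2n³ + 3n² + 3n - 4.
The coefficient of n is 3.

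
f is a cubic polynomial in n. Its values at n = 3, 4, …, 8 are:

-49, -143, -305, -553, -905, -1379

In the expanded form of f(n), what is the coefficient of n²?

Write f(n) = an³ + bn² + cn + d; the 6 given values yield a linear system in the 4 coefficients.
Solving, f(n) = -3n³ + 2n² + 3n + 5.
The coefficient of n² is 2.

2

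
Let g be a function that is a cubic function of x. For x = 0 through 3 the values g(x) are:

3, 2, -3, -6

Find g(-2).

-31

Write g(x) = ax³ + bx² + cx + d; the 4 given values yield a linear system in the 4 coefficients.
Solving, g(x) = x³ - 5x² + 3x + 3.
Then g(-2) = -31.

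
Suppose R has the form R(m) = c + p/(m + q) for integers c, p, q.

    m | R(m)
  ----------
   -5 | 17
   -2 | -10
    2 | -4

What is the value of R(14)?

-2

(R(m) − c)(m + q) = p for each data point; the three points give a linear system in c and q, then p follows.
Solving: c = -1, q = 4, p = -18, so R(m) = -1 − 18/(m + 4).
Then R(14) = -1 − 18/18 = -2.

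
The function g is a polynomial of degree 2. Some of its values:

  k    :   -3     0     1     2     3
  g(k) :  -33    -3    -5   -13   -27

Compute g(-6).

-117

Write g(k) = ak² + bk + c; the 5 given values yield a linear system in the 3 coefficients.
Solving, g(k) = -3k² + k - 3.
Then g(-6) = -117.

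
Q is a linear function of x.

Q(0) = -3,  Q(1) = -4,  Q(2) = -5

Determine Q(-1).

-2

First differences: -1, -1.
Level-1 differences are constant, so Q has degree 1.
Fitting a degree-1 polynomial gives Q(x) = -x - 3.
Then Q(-1) = -2.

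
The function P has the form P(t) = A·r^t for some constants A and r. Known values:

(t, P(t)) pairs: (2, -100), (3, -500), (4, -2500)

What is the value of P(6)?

-62500

Consecutive ratio: -500/(-100) = 5, and -2500/(-500) = 5, so r = 5.
Then A·5^2 = -100 gives A = -4, and P(t) = -4·5^t.
P(6) = -4·5^6 = -62500.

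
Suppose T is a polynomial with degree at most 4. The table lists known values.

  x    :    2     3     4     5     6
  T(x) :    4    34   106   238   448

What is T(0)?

Write T(x) = ax^4 + bx³ + cx² + dx + e; the 5 given values yield a linear system in the 5 coefficients.
Solving, the leading coefficient vanishes, and T(x) = 3x³ - 6x² + 3x - 2.
Then T(0) = -2.

-2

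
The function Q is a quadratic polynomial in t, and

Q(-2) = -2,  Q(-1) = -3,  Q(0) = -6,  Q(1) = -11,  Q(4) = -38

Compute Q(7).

Write Q(t) = at² + bt + c; the 5 given values yield a linear system in the 3 coefficients.
Solving, Q(t) = -t² - 4t - 6.
Then Q(7) = -83.

-83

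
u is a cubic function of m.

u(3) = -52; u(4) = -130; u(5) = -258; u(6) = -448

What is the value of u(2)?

-12

Write u(m) = am³ + bm² + cm + d; the 4 given values yield a linear system in the 4 coefficients.
Solving, u(m) = -2m³ - m² + 3m + 2.
Then u(2) = -12.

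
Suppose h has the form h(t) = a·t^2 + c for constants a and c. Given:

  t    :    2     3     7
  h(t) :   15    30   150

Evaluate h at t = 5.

From h(2) = 15 and h(3) = 30: 4a + c = 15 and 9a + c = 30.
Subtracting: 5a = 15, so a = 3; then c = 15 − 3·4 = 3.
So h(t) = 3t² + 3, and h(5) = 78.

78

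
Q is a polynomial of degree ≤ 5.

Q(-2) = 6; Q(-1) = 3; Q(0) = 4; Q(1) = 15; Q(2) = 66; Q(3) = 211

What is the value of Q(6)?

First differences: -3, 1, 11, 51, 145. Second differences: 4, 10, 40, 94. Third differences: 6, 30, 54. Fourth differences: 24, 24.
Level-4 differences are constant, so Q has degree 4.
Fitting a degree-4 polynomial gives Q(x) = x^4 + 3x³ + 4x² + 3x + 4.
Then Q(6) = 2110.

2110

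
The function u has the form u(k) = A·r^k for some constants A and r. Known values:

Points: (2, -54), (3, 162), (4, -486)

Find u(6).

Consecutive ratio: 162/(-54) = -3, and -486/162 = -3, so r = -3.
Then A·(-3)^2 = -54 gives A = -6, and u(k) = -6·(-3)^k.
u(6) = -6·(-3)^6 = -4374.

-4374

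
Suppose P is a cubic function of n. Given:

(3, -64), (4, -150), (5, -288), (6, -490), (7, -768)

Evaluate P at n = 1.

Write P(n) = an³ + bn² + cn + d; the 5 given values yield a linear system in the 4 coefficients.
Solving, P(n) = -2n³ - 2n² + 2n + 2.
Then P(1) = 0.

0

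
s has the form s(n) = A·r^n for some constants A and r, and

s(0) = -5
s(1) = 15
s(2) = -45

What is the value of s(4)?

Consecutive ratio: 15/(-5) = -3, and -45/15 = -3, so r = -3.
Then A·(-3)^0 = -5 gives A = -5, and s(n) = -5·(-3)^n.
s(4) = -5·(-3)^4 = -405.

-405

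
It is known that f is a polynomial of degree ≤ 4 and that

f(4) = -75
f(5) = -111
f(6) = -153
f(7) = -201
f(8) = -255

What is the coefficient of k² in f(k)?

First differences: -36, -42, -48, -54. Second differences: -6, -6, -6.
Level-2 differences are constant, so f has degree 2.
Fitting a degree-2 polynomial gives f(k) = -3k² - 9k + 9.
The coefficient of k² is -3.

-3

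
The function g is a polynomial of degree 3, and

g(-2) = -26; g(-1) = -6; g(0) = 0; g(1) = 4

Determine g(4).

124

Write g(x) = ax³ + bx² + cx + d; the 4 given values yield a linear system in the 4 coefficients.
Solving, g(x) = 2x³ - x² + 3x.
Then g(4) = 124.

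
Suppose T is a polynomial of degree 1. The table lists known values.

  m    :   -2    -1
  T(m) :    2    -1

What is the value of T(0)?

Write T(m) = am + b; the 2 given values yield a linear system in the 2 coefficients.
Solving, T(m) = -3m - 4.
Then T(0) = -4.

-4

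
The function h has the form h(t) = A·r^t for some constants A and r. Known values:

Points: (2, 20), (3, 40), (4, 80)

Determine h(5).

160

Consecutive ratio: 40/20 = 2, and 80/40 = 2, so r = 2.
Then A·2^2 = 20 gives A = 5, and h(t) = 5·2^t.
h(5) = 5·2^5 = 160.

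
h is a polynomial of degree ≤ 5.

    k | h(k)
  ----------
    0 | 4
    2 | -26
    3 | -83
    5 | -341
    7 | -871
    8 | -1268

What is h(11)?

-3131

Write h(k) = ak^5 + bk^4 + ck³ + dk² + ek + p; the 6 given values yield a linear system in the 6 coefficients.
Solving, the top 2 coefficients vanish, and h(k) = -2k³ - 4k² + k + 4.
Then h(11) = -3131.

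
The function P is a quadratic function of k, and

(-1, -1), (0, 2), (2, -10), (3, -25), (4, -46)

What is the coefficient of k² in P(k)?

Write P(k) = ak² + bk + c; the 5 given values yield a linear system in the 3 coefficients.
Solving, P(k) = -3k² + 2.
The coefficient of k² is -3.

-3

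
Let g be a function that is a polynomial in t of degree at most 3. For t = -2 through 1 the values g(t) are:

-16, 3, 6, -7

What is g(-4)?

Write g(t) = at³ + bt² + ct + d; the 4 given values yield a linear system in the 4 coefficients.
Solving, the leading coefficient vanishes, and g(t) = -8t² - 5t + 6.
Then g(-4) = -102.

-102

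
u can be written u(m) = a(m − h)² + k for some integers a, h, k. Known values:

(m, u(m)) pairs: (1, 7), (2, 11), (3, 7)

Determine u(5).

-25

First differences 4, -4; second difference -8 = 2a, so a = -4.
Expanding, the m-coefficient is −2ah = 8h; matching it to the data gives h = 2, and then k = 11.
So u(m) = -4(m − 2)² + 11.
u(5) = -4·3² + 11 = -25.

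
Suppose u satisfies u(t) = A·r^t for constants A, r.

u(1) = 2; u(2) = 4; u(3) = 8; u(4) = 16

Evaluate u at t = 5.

32

Consecutive ratio: 4/2 = 2, and 8/4 = 2, so r = 2.
Then A·2^1 = 2 gives A = 1, and u(t) = 1·2^t.
u(5) = 1·2^5 = 32.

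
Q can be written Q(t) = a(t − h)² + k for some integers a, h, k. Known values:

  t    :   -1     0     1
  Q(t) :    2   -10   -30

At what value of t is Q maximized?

First differences -12, -20; second difference -8 = 2a, so a = -4.
Expanding, the t-coefficient is −2ah = 8h; matching it to the data gives h = -2, and then k = 6.
So Q(t) = -4(t + 2)² + 6.
Hence h = -2.

-2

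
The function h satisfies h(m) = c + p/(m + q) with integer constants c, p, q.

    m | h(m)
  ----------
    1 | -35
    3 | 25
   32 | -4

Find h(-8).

(h(m) − c)(m + q) = p for each data point; the three points give a linear system in c and q, then p follows.
Solving: c = -5, q = -2, p = 30, so h(m) = -5 + 30/(m − 2).
Then h(-8) = -5 + 30/(-10) = -8.

-8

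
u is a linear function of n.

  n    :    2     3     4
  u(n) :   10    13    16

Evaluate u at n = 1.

First differences: 3, 3.
Level-1 differences are constant, so u has degree 1.
Fitting a degree-1 polynomial gives u(n) = 3n + 4.
Then u(1) = 7.

7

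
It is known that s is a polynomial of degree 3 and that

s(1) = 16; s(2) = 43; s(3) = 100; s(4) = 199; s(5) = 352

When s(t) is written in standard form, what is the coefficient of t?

4

Write s(t) = at³ + bt² + ct + d; the 5 given values yield a linear system in the 4 coefficients.
Solving, s(t) = 2t³ + 3t² + 4t + 7.
The coefficient of t is 4.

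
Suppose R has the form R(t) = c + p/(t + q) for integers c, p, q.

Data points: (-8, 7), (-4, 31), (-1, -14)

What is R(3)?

-4

(R(t) − c)(t + q) = p for each data point; the three points give a linear system in c and q, then p follows.
Solving: c = 1, q = 3, p = -30, so R(t) = 1 − 30/(t + 3).
Then R(3) = 1 − 30/6 = -4.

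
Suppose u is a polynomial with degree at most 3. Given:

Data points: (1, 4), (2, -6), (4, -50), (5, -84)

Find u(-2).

Write u(n) = an³ + bn² + cn + d; the 4 given values yield a linear system in the 4 coefficients.
Solving, the leading coefficient vanishes, and u(n) = -4n² + 2n + 6.
Then u(-2) = -14.

-14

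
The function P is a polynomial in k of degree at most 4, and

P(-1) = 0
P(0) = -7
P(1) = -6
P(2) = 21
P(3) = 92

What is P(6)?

749

First differences: -7, 1, 27, 71. Second differences: 8, 26, 44. Third differences: 18, 18.
Level-3 differences are constant, so P has degree 3.
Fitting a degree-3 polynomial gives P(k) = 3k³ + 4k² - 6k - 7.
Then P(6) = 749.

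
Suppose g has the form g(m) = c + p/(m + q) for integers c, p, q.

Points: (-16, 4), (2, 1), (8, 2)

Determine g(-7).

(g(m) − c)(m + q) = p for each data point; the three points give a linear system in c and q, then p follows.
Solving: c = 3, q = 4, p = -12, so g(m) = 3 − 12/(m + 4).
Then g(-7) = 3 − 12/(-3) = 7.

7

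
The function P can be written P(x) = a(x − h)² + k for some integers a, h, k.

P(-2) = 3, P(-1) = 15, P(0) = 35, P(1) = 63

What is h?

First differences 12, 20, 28; second difference 8 = 2a, so a = 4.
Expanding, the x-coefficient is −2ah = -8h; matching it to the data gives h = -3, and then k = -1.
So P(x) = 4(x + 3)² − 1.
Hence h = -3.

-3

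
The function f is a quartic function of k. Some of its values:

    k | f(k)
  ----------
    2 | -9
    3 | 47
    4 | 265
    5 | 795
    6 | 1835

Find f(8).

Write f(k) = ak^4 + bk³ + ck² + dk + e; the 5 given values yield a linear system in the 5 coefficients.
Solving, f(k) = 2k^4 - 3k³ - 2k² - 7k + 5.
Then f(8) = 6477.

6477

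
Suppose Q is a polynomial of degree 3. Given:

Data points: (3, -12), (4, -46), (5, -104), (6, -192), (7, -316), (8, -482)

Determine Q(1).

Write Q(n) = an³ + bn² + cn + d; the 6 given values yield a linear system in the 4 coefficients.
Solving, Q(n) = -n³ + 3n + 6.
Then Q(1) = 8.

8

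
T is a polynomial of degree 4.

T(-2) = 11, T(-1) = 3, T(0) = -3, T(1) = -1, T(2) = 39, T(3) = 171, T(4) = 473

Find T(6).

Write T(n) = an^4 + bn³ + cn² + dn + e; the 7 given values yield a linear system in the 5 coefficients.
Solving, T(n) = n^4 + 3n³ + 3n² - 5n - 3.
Then T(6) = 2019.

2019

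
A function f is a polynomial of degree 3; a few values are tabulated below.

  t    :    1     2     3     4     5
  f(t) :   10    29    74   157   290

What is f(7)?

754

Write f(t) = at³ + bt² + ct + d; the 5 given values yield a linear system in the 4 coefficients.
Solving, f(t) = 2t³ + t² + 2t + 5.
Then f(7) = 754.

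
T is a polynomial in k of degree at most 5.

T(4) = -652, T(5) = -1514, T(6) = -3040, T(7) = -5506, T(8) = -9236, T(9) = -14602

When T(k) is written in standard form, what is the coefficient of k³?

-2

First differences: -862, -1526, -2466, -3730, -5366. Second differences: -664, -940, -1264, -1636. Third differences: -276, -324, -372. Fourth differences: -48, -48.
Level-4 differences are constant, so T has degree 4.
Fitting a degree-4 polynomial gives T(k) = -2k^4 - 2k³ - 2k - 4.
The coefficient of k³ is -2.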